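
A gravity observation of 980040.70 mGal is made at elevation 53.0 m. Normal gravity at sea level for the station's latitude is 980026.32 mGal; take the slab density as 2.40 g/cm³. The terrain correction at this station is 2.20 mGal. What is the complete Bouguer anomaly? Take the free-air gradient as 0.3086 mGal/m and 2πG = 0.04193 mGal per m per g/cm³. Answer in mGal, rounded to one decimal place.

Free-air correction = 0.3086 × 53.0 = 16.36 mGal
Free-air anomaly = 980040.70 − 980026.32 + (16.36) = 30.74 mGal
Bouguer slab correction = 0.04193 × 2.40 × 53.0 = 5.33 mGal
Simple Bouguer anomaly = 30.74 − (5.33) = 25.41 mGal
Complete Bouguer anomaly = 25.41 + 2.20 = 27.61 mGal

27.6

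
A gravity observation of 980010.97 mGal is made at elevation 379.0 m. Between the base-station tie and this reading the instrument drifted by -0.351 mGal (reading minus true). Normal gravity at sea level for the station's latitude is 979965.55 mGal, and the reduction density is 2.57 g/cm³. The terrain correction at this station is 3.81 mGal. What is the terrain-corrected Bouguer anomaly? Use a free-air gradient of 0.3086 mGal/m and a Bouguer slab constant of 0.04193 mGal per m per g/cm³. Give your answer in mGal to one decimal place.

125.7

Drift-corrected reading = 980010.97 − (-0.351) = 980011.321 mGal
Free-air correction = 0.3086 × 379.0 = 116.96 mGal
Free-air anomaly = 980011.321 − 979965.55 + (116.96) = 162.731 mGal
Bouguer slab correction = 0.04193 × 2.57 × 379.0 = 40.84 mGal
Simple Bouguer anomaly = 162.731 − (40.84) = 121.891 mGal
Complete Bouguer anomaly = 121.891 + 3.81 = 125.701 mGal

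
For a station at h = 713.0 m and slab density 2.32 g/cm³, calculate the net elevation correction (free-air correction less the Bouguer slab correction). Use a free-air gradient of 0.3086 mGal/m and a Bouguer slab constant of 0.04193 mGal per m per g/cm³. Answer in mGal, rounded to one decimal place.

Combined gradient = 0.3086 − 0.04193 × 2.32 = 0.2113224 mGal/m
Combined elevation correction = 0.2113224 × 713.0 = 150.7 mGal

150.7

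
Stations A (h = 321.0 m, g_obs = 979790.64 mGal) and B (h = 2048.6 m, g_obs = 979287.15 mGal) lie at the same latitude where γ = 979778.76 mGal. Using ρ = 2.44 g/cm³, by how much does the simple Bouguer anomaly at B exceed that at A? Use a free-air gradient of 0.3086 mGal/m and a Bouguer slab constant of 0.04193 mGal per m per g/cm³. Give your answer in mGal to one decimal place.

-147.1

Δg_SB(A) = 979790.64 − 979778.76 + 0.3086×321.0 − 0.04193×2.44×321.0 = 78.10 mGal
Δg_SB(B) = 979287.15 − 979778.76 + 0.3086×2048.6 − 0.04193×2.44×2048.6 = -69.00 mGal
Difference = -69.00 − (78.10) = -147.10 mGal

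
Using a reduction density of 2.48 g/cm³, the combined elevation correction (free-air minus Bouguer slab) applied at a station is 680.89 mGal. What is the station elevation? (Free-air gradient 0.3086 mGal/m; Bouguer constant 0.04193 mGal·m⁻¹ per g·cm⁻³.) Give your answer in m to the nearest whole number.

Combined gradient = 0.3086 − 0.04193 × 2.48 = 0.2046136 mGal/m
h = 680.89 / 0.2046136 = 3327.69 m

3328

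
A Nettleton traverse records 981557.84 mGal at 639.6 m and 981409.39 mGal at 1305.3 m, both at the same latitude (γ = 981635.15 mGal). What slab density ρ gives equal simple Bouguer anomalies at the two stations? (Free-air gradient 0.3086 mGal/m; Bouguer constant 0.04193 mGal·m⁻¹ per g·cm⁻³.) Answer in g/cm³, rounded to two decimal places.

2.04

Δg_obs = 981409.39 − 981557.84 = -148.45 mGal over Δh = 1305.3 − 639.6 = 665.7 m
Equal Bouguer anomalies ⇒ Δg_obs + (0.3086 − 0.04193ρ)·Δh = 0
0.3086 − 0.04193ρ = −Δg_obs/Δh = 0.22300
ρ = (0.3086 − 0.22300) / 0.04193 = 2.04 g/cm³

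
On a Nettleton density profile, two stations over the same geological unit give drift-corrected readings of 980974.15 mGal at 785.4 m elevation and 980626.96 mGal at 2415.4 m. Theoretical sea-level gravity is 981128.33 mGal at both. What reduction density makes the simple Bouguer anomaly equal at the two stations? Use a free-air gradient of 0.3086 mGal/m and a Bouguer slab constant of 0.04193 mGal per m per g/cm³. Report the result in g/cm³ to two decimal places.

Δg_obs = 980626.96 − 980974.15 = -347.19 mGal over Δh = 2415.4 − 785.4 = 1630.0 m
Equal Bouguer anomalies ⇒ Δg_obs + (0.3086 − 0.04193ρ)·Δh = 0
0.3086 − 0.04193ρ = −Δg_obs/Δh = 0.21300
ρ = (0.3086 − 0.21300) / 0.04193 = 2.28 g/cm³

2.28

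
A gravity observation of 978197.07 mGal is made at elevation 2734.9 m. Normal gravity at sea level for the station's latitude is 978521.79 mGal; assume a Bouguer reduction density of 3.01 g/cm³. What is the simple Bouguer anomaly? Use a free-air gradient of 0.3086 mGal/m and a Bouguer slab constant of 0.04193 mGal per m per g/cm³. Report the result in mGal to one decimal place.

174.1

Free-air correction = 0.3086 × 2734.9 = 843.99 mGal
Free-air anomaly = 978197.07 − 978521.79 + (843.99) = 519.27 mGal
Bouguer slab correction = 0.04193 × 3.01 × 2734.9 = 345.17 mGal
Simple Bouguer anomaly = 519.27 − (345.17) = 174.10 mGal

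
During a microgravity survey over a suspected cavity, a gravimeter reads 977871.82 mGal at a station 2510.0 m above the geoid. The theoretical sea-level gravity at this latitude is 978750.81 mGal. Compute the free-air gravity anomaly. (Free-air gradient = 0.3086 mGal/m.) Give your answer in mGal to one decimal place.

Free-air correction = 0.3086 × 2510.0 = 774.59 mGal
Free-air anomaly = 977871.82 − 978750.81 + (774.59) = -104.40 mGal

-104.4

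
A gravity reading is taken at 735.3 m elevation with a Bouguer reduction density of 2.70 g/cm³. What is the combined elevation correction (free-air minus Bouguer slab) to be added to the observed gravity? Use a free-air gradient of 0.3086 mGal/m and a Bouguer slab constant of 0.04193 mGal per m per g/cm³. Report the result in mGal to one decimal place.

143.7

Combined gradient = 0.3086 − 0.04193 × 2.70 = 0.1953890 mGal/m
Combined elevation correction = 0.1953890 × 735.3 = 143.7 mGal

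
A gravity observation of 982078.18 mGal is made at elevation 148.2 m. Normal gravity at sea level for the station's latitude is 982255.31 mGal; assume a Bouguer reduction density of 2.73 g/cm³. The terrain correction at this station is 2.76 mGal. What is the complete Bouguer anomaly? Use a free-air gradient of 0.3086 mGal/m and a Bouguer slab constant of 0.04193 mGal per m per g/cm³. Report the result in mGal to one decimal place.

-145.6

Free-air correction = 0.3086 × 148.2 = 45.73 mGal
Free-air anomaly = 982078.18 − 982255.31 + (45.73) = -131.40 mGal
Bouguer slab correction = 0.04193 × 2.73 × 148.2 = 16.96 mGal
Simple Bouguer anomaly = -131.40 − (16.96) = -148.36 mGal
Complete Bouguer anomaly = -148.36 + 2.76 = -145.60 mGal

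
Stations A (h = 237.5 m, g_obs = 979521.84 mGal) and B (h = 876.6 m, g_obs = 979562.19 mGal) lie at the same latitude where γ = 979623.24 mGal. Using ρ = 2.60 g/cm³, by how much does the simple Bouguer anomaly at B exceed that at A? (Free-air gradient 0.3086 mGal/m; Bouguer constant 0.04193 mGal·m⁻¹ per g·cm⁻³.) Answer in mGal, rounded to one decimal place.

167.9

Δg_SB(A) = 979521.84 − 979623.24 + 0.3086×237.5 − 0.04193×2.60×237.5 = -54.00 mGal
Δg_SB(B) = 979562.19 − 979623.24 + 0.3086×876.6 − 0.04193×2.60×876.6 = 113.90 mGal
Difference = 113.90 − (-54.00) = 167.90 mGal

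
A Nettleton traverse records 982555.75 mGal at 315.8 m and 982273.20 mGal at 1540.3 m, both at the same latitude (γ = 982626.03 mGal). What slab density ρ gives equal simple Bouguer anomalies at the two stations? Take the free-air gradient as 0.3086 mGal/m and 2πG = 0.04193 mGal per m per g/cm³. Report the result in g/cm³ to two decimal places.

1.86

Δg_obs = 982273.20 − 982555.75 = -282.55 mGal over Δh = 1540.3 − 315.8 = 1224.5 m
Equal Bouguer anomalies ⇒ Δg_obs + (0.3086 − 0.04193ρ)·Δh = 0
0.3086 − 0.04193ρ = −Δg_obs/Δh = 0.23075
ρ = (0.3086 − 0.23075) / 0.04193 = 1.86 g/cm³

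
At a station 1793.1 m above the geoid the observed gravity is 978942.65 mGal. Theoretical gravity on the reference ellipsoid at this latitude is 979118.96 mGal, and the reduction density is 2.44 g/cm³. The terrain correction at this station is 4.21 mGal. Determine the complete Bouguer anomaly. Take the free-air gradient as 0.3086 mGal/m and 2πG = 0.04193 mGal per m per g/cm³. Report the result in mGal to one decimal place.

Free-air correction = 0.3086 × 1793.1 = 553.35 mGal
Free-air anomaly = 978942.65 − 979118.96 + (553.35) = 377.04 mGal
Bouguer slab correction = 0.04193 × 2.44 × 1793.1 = 183.45 mGal
Simple Bouguer anomaly = 377.04 − (183.45) = 193.59 mGal
Complete Bouguer anomaly = 193.59 + 4.21 = 197.80 mGal

197.8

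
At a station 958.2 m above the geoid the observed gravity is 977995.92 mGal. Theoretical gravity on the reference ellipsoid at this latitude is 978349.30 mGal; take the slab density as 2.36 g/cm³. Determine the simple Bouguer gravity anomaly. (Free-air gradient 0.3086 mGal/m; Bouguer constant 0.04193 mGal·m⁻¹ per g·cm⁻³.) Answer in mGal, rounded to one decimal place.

Free-air correction = 0.3086 × 958.2 = 295.70 mGal
Free-air anomaly = 977995.92 − 978349.30 + (295.70) = -57.68 mGal
Bouguer slab correction = 0.04193 × 2.36 × 958.2 = 94.82 mGal
Simple Bouguer anomaly = -57.68 − (94.82) = -152.50 mGal

-152.5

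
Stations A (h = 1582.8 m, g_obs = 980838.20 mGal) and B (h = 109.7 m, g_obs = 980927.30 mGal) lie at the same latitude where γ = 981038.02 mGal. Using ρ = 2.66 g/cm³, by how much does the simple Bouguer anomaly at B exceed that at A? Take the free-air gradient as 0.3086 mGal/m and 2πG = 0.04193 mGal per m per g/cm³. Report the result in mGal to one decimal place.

Δg_SB(A) = 980838.20 − 981038.02 + 0.3086×1582.8 − 0.04193×2.66×1582.8 = 112.10 mGal
Δg_SB(B) = 980927.30 − 981038.02 + 0.3086×109.7 − 0.04193×2.66×109.7 = -89.10 mGal
Difference = -89.10 − (112.10) = -201.20 mGal

-201.2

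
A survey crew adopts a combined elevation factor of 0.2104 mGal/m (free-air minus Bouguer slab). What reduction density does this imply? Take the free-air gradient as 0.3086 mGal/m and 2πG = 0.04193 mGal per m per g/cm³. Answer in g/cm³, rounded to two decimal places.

0.2104 = 0.3086 − 0.04193 × ρ
ρ = (0.3086 − 0.2104) / 0.04193 = 2.34 g/cm³

2.34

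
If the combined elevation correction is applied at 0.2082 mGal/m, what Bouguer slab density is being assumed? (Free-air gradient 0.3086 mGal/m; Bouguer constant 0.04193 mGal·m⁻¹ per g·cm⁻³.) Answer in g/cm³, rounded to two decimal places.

0.2082 = 0.3086 − 0.04193 × ρ
ρ = (0.3086 − 0.2082) / 0.04193 = 2.39 g/cm³

2.39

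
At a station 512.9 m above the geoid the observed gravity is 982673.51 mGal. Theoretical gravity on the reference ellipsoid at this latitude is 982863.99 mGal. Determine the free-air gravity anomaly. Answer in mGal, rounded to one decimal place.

Free-air correction = 0.3086 × 512.9 = 158.28 mGal
Free-air anomaly = 982673.51 − 982863.99 + (158.28) = -32.20 mGal

-32.2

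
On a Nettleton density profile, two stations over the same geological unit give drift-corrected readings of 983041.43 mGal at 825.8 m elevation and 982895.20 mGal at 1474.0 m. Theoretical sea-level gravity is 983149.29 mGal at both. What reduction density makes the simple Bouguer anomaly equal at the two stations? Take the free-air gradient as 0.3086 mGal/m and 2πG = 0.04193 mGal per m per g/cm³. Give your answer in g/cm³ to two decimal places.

Δg_obs = 982895.20 − 983041.43 = -146.23 mGal over Δh = 1474.0 − 825.8 = 648.2 m
Equal Bouguer anomalies ⇒ Δg_obs + (0.3086 − 0.04193ρ)·Δh = 0
0.3086 − 0.04193ρ = −Δg_obs/Δh = 0.22559
ρ = (0.3086 − 0.22559) / 0.04193 = 1.98 g/cm³

1.98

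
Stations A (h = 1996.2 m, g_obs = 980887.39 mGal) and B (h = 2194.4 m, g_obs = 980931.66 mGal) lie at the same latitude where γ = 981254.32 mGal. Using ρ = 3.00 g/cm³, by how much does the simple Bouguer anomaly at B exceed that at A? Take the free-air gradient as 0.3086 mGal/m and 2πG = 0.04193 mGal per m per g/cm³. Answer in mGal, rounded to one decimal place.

Δg_SB(A) = 980887.39 − 981254.32 + 0.3086×1996.2 − 0.04193×3.00×1996.2 = -2.00 mGal
Δg_SB(B) = 980931.66 − 981254.32 + 0.3086×2194.4 − 0.04193×3.00×2194.4 = 78.50 mGal
Difference = 78.50 − (-2.00) = 80.50 mGal

80.5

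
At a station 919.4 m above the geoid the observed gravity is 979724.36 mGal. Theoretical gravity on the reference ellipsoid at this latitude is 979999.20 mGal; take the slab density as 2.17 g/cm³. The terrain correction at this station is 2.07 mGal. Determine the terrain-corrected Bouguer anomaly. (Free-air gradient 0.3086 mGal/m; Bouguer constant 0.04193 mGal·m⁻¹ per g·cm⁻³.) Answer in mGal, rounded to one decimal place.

Free-air correction = 0.3086 × 919.4 = 283.73 mGal
Free-air anomaly = 979724.36 − 979999.20 + (283.73) = 8.89 mGal
Bouguer slab correction = 0.04193 × 2.17 × 919.4 = 83.65 mGal
Simple Bouguer anomaly = 8.89 − (83.65) = -74.76 mGal
Complete Bouguer anomaly = -74.76 + 2.07 = -72.69 mGal

-72.7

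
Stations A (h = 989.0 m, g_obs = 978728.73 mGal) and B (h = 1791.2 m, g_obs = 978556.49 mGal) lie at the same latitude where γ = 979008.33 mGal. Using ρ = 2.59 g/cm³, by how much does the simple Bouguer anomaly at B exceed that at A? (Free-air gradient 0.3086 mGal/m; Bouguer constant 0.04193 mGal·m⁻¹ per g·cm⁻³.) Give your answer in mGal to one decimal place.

Δg_SB(A) = 978728.73 − 979008.33 + 0.3086×989.0 − 0.04193×2.59×989.0 = -81.80 mGal
Δg_SB(B) = 978556.49 − 979008.33 + 0.3086×1791.2 − 0.04193×2.59×1791.2 = -93.60 mGal
Difference = -93.60 − (-81.80) = -11.80 mGal

-11.8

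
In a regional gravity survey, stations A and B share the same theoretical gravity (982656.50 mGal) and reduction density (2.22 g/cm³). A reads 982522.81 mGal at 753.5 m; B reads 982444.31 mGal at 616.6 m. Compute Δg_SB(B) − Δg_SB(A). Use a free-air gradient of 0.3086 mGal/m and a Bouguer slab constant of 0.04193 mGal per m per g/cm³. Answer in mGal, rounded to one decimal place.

-108.0

Δg_SB(A) = 982522.81 − 982656.50 + 0.3086×753.5 − 0.04193×2.22×753.5 = 28.70 mGal
Δg_SB(B) = 982444.31 − 982656.50 + 0.3086×616.6 − 0.04193×2.22×616.6 = -79.30 mGal
Difference = -79.30 − (28.70) = -108.00 mGal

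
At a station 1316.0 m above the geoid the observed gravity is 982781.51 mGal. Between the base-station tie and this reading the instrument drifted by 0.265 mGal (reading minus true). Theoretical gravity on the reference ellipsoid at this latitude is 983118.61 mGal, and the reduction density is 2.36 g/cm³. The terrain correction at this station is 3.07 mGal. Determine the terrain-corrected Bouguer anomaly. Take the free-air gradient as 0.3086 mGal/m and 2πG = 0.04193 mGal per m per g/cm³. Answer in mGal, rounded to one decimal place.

Drift-corrected reading = 982781.51 − (0.265) = 982781.245 mGal
Free-air correction = 0.3086 × 1316.0 = 406.12 mGal
Free-air anomaly = 982781.245 − 983118.61 + (406.12) = 68.755 mGal
Bouguer slab correction = 0.04193 × 2.36 × 1316.0 = 130.22 mGal
Simple Bouguer anomaly = 68.755 − (130.22) = -61.465 mGal
Complete Bouguer anomaly = -61.465 + 3.07 = -58.395 mGal

-58.4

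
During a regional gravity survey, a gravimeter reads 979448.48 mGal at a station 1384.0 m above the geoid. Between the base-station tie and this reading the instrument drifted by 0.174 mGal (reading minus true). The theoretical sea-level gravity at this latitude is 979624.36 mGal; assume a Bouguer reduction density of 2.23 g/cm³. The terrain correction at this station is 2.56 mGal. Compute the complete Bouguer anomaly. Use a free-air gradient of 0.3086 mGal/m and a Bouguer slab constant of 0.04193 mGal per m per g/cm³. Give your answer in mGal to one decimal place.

124.2

Drift-corrected reading = 979448.48 − (0.174) = 979448.306 mGal
Free-air correction = 0.3086 × 1384.0 = 427.10 mGal
Free-air anomaly = 979448.306 − 979624.36 + (427.10) = 251.046 mGal
Bouguer slab correction = 0.04193 × 2.23 × 1384.0 = 129.41 mGal
Simple Bouguer anomaly = 251.046 − (129.41) = 121.636 mGal
Complete Bouguer anomaly = 121.636 + 2.56 = 124.196 mGal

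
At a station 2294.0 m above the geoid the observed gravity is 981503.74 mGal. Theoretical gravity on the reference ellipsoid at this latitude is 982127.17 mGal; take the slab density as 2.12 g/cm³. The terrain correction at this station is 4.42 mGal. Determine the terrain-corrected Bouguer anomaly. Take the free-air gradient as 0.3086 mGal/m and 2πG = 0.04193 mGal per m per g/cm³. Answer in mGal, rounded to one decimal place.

-115.0

Free-air correction = 0.3086 × 2294.0 = 707.93 mGal
Free-air anomaly = 981503.74 − 982127.17 + (707.93) = 84.50 mGal
Bouguer slab correction = 0.04193 × 2.12 × 2294.0 = 203.92 mGal
Simple Bouguer anomaly = 84.50 − (203.92) = -119.42 mGal
Complete Bouguer anomaly = -119.42 + 4.42 = -115.00 mGal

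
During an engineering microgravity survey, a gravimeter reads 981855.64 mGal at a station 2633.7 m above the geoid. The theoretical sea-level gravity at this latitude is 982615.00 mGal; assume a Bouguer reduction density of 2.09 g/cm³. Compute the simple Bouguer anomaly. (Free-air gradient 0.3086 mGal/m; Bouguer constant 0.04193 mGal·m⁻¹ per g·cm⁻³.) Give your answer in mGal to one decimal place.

Free-air correction = 0.3086 × 2633.7 = 812.76 mGal
Free-air anomaly = 981855.64 − 982615.00 + (812.76) = 53.40 mGal
Bouguer slab correction = 0.04193 × 2.09 × 2633.7 = 230.80 mGal
Simple Bouguer anomaly = 53.40 − (230.80) = -177.40 mGal

-177.4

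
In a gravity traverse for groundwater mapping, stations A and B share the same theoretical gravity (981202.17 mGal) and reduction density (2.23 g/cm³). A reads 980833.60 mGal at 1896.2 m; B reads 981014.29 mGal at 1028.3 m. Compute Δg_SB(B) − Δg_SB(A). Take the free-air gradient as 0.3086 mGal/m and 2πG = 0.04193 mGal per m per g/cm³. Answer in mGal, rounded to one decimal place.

-6.0

Δg_SB(A) = 980833.60 − 981202.17 + 0.3086×1896.2 − 0.04193×2.23×1896.2 = 39.30 mGal
Δg_SB(B) = 981014.29 − 981202.17 + 0.3086×1028.3 − 0.04193×2.23×1028.3 = 33.30 mGal
Difference = 33.30 − (39.30) = -6.00 mGal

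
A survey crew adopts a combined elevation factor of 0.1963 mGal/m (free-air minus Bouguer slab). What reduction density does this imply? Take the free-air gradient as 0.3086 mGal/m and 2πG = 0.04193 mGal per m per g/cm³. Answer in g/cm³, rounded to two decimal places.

2.68

0.1963 = 0.3086 − 0.04193 × ρ
ρ = (0.3086 − 0.1963) / 0.04193 = 2.68 g/cm³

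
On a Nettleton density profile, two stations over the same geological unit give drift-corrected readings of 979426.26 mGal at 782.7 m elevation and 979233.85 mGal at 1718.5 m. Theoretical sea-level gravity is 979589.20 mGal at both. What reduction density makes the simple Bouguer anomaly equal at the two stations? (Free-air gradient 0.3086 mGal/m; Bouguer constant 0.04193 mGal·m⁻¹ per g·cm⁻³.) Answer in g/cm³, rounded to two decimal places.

Δg_obs = 979233.85 − 979426.26 = -192.41 mGal over Δh = 1718.5 − 782.7 = 935.8 m
Equal Bouguer anomalies ⇒ Δg_obs + (0.3086 − 0.04193ρ)·Δh = 0
0.3086 − 0.04193ρ = −Δg_obs/Δh = 0.20561
ρ = (0.3086 − 0.20561) / 0.04193 = 2.46 g/cm³

2.46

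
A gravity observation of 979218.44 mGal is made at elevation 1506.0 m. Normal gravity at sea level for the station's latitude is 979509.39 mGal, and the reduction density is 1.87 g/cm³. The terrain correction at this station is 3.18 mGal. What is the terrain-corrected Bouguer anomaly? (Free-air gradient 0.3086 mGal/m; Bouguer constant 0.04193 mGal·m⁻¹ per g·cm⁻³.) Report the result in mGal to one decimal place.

Free-air correction = 0.3086 × 1506.0 = 464.75 mGal
Free-air anomaly = 979218.44 − 979509.39 + (464.75) = 173.80 mGal
Bouguer slab correction = 0.04193 × 1.87 × 1506.0 = 118.08 mGal
Simple Bouguer anomaly = 173.80 − (118.08) = 55.72 mGal
Complete Bouguer anomaly = 55.72 + 3.18 = 58.90 mGal

58.9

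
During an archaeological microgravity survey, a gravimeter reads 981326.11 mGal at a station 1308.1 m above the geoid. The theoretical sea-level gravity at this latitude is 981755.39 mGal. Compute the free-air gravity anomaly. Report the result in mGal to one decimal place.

Free-air correction = 0.3086 × 1308.1 = 403.68 mGal
Free-air anomaly = 981326.11 − 981755.39 + (403.68) = -25.60 mGal

-25.6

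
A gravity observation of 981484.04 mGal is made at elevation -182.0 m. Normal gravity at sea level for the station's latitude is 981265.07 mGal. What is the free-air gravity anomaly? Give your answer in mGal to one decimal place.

Free-air correction = 0.3086 × -182.0 = -56.17 mGal
Free-air anomaly = 981484.04 − 981265.07 + (-56.17) = 162.80 mGal

162.8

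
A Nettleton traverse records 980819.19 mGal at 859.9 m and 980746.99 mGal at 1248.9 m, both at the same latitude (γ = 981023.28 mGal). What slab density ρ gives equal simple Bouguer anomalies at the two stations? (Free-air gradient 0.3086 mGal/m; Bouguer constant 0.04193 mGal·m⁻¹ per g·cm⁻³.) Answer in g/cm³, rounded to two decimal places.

2.93

Δg_obs = 980746.99 − 980819.19 = -72.20 mGal over Δh = 1248.9 − 859.9 = 389.0 m
Equal Bouguer anomalies ⇒ Δg_obs + (0.3086 − 0.04193ρ)·Δh = 0
0.3086 − 0.04193ρ = −Δg_obs/Δh = 0.18560
ρ = (0.3086 − 0.18560) / 0.04193 = 2.93 g/cm³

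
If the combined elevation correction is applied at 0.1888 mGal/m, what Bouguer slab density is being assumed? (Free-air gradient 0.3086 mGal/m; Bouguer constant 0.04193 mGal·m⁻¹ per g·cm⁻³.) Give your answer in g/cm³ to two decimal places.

2.86

0.1888 = 0.3086 − 0.04193 × ρ
ρ = (0.3086 − 0.1888) / 0.04193 = 2.86 g/cm³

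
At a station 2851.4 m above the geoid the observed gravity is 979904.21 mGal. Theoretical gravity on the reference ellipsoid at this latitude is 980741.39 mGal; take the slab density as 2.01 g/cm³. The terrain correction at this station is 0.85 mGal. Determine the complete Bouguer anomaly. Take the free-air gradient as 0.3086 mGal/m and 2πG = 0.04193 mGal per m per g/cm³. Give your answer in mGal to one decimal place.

Free-air correction = 0.3086 × 2851.4 = 879.94 mGal
Free-air anomaly = 979904.21 − 980741.39 + (879.94) = 42.76 mGal
Bouguer slab correction = 0.04193 × 2.01 × 2851.4 = 240.31 mGal
Simple Bouguer anomaly = 42.76 − (240.31) = -197.55 mGal
Complete Bouguer anomaly = -197.55 + 0.85 = -196.70 mGal

-196.7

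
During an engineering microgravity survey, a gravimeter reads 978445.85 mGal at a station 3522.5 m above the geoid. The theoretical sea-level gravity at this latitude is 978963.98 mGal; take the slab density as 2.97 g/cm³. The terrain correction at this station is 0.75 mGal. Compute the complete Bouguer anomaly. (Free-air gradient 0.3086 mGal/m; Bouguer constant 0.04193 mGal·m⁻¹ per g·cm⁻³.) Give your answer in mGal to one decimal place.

131.0

Free-air correction = 0.3086 × 3522.5 = 1087.04 mGal
Free-air anomaly = 978445.85 − 978963.98 + (1087.04) = 568.91 mGal
Bouguer slab correction = 0.04193 × 2.97 × 3522.5 = 438.66 mGal
Simple Bouguer anomaly = 568.91 − (438.66) = 130.25 mGal
Complete Bouguer anomaly = 130.25 + 0.75 = 131.00 mGal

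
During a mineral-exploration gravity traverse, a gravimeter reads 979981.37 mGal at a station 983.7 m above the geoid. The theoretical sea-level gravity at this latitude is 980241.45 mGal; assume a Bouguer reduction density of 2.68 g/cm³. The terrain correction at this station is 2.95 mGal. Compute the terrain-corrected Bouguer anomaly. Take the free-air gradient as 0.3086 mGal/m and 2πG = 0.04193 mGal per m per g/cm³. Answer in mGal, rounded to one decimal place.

Free-air correction = 0.3086 × 983.7 = 303.57 mGal
Free-air anomaly = 979981.37 − 980241.45 + (303.57) = 43.49 mGal
Bouguer slab correction = 0.04193 × 2.68 × 983.7 = 110.54 mGal
Simple Bouguer anomaly = 43.49 − (110.54) = -67.05 mGal
Complete Bouguer anomaly = -67.05 + 2.95 = -64.10 mGal

-64.1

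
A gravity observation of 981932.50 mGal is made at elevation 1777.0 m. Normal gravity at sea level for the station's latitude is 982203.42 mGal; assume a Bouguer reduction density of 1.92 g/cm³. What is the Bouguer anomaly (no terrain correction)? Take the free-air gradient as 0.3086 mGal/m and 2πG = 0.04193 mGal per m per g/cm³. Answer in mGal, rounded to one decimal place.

Free-air correction = 0.3086 × 1777.0 = 548.38 mGal
Free-air anomaly = 981932.50 − 982203.42 + (548.38) = 277.46 mGal
Bouguer slab correction = 0.04193 × 1.92 × 1777.0 = 143.06 mGal
Simple Bouguer anomaly = 277.46 − (143.06) = 134.40 mGal

134.4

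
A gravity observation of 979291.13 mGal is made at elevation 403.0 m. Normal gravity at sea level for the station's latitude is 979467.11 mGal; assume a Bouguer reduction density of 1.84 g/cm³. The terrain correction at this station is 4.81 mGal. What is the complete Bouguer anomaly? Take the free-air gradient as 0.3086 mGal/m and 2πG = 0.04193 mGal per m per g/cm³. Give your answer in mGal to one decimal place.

Free-air correction = 0.3086 × 403.0 = 124.37 mGal
Free-air anomaly = 979291.13 − 979467.11 + (124.37) = -51.61 mGal
Bouguer slab correction = 0.04193 × 1.84 × 403.0 = 31.09 mGal
Simple Bouguer anomaly = -51.61 − (31.09) = -82.70 mGal
Complete Bouguer anomaly = -82.70 + 4.81 = -77.89 mGal

-77.9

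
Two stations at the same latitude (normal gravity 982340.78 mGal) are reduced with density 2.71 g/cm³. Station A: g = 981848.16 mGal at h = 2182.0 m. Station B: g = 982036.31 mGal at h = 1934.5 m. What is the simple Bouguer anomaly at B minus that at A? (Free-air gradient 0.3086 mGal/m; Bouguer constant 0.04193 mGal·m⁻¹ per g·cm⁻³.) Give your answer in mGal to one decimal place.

Δg_SB(A) = 981848.16 − 982340.78 + 0.3086×2182.0 − 0.04193×2.71×2182.0 = -67.20 mGal
Δg_SB(B) = 982036.31 − 982340.78 + 0.3086×1934.5 − 0.04193×2.71×1934.5 = 72.70 mGal
Difference = 72.70 − (-67.20) = 139.90 mGal

139.9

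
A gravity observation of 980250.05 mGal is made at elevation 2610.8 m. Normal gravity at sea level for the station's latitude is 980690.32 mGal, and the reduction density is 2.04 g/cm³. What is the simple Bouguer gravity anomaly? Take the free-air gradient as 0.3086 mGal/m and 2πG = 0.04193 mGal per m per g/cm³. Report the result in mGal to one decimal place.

Free-air correction = 0.3086 × 2610.8 = 805.69 mGal
Free-air anomaly = 980250.05 − 980690.32 + (805.69) = 365.42 mGal
Bouguer slab correction = 0.04193 × 2.04 × 2610.8 = 223.32 mGal
Simple Bouguer anomaly = 365.42 − (223.32) = 142.10 mGal

142.1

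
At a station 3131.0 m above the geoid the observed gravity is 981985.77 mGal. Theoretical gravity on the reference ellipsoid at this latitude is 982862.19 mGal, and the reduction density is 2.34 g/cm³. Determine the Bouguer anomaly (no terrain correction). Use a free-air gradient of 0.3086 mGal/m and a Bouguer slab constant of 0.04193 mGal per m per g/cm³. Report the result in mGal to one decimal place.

-217.4

Free-air correction = 0.3086 × 3131.0 = 966.23 mGal
Free-air anomaly = 981985.77 − 982862.19 + (966.23) = 89.81 mGal
Bouguer slab correction = 0.04193 × 2.34 × 3131.0 = 307.20 mGal
Simple Bouguer anomaly = 89.81 − (307.20) = -217.39 mGal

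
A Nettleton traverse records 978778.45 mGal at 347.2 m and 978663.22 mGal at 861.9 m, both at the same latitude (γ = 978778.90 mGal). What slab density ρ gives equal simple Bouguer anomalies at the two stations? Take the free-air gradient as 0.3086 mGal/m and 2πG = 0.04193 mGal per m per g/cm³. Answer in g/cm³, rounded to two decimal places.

Δg_obs = 978663.22 − 978778.45 = -115.23 mGal over Δh = 861.9 − 347.2 = 514.7 m
Equal Bouguer anomalies ⇒ Δg_obs + (0.3086 − 0.04193ρ)·Δh = 0
0.3086 − 0.04193ρ = −Δg_obs/Δh = 0.22388
ρ = (0.3086 − 0.22388) / 0.04193 = 2.02 g/cm³

2.02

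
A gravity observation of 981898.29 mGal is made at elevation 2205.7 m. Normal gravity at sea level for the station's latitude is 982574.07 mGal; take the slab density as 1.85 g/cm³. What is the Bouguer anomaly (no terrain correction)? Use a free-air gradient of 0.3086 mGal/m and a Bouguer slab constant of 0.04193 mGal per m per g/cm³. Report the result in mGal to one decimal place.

Free-air correction = 0.3086 × 2205.7 = 680.68 mGal
Free-air anomaly = 981898.29 − 982574.07 + (680.68) = 4.90 mGal
Bouguer slab correction = 0.04193 × 1.85 × 2205.7 = 171.10 mGal
Simple Bouguer anomaly = 4.90 − (171.10) = -166.20 mGal

-166.2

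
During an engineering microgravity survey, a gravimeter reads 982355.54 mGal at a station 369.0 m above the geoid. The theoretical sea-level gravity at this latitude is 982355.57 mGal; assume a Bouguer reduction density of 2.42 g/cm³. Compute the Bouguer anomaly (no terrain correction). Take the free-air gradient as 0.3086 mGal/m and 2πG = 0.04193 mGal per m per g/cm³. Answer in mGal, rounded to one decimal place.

Free-air correction = 0.3086 × 369.0 = 113.87 mGal
Free-air anomaly = 982355.54 − 982355.57 + (113.87) = 113.84 mGal
Bouguer slab correction = 0.04193 × 2.42 × 369.0 = 37.44 mGal
Simple Bouguer anomaly = 113.84 − (37.44) = 76.40 mGal

76.4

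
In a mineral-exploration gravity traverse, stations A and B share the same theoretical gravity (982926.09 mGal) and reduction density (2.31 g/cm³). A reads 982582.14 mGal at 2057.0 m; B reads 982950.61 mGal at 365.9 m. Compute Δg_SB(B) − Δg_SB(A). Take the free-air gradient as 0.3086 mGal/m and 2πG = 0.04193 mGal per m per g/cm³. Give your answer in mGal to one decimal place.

Δg_SB(A) = 982582.14 − 982926.09 + 0.3086×2057.0 − 0.04193×2.31×2057.0 = 91.60 mGal
Δg_SB(B) = 982950.61 − 982926.09 + 0.3086×365.9 − 0.04193×2.31×365.9 = 102.00 mGal
Difference = 102.00 − (91.60) = 10.40 mGal

10.4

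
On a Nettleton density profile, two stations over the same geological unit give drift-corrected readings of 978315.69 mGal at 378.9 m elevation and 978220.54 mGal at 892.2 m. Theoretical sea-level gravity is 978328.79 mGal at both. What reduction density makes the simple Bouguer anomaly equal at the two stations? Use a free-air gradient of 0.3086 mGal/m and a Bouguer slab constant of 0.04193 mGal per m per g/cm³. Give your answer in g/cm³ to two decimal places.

Δg_obs = 978220.54 − 978315.69 = -95.15 mGal over Δh = 892.2 − 378.9 = 513.3 m
Equal Bouguer anomalies ⇒ Δg_obs + (0.3086 − 0.04193ρ)·Δh = 0
0.3086 − 0.04193ρ = −Δg_obs/Δh = 0.18537
ρ = (0.3086 − 0.18537) / 0.04193 = 2.94 g/cm³

2.94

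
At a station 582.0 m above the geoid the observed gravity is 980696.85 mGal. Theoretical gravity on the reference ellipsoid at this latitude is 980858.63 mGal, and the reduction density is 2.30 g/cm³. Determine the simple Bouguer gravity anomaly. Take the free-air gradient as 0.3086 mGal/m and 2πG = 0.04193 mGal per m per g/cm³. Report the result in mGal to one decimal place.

Free-air correction = 0.3086 × 582.0 = 179.61 mGal
Free-air anomaly = 980696.85 − 980858.63 + (179.61) = 17.83 mGal
Bouguer slab correction = 0.04193 × 2.30 × 582.0 = 56.13 mGal
Simple Bouguer anomaly = 17.83 − (56.13) = -38.30 mGal

-38.3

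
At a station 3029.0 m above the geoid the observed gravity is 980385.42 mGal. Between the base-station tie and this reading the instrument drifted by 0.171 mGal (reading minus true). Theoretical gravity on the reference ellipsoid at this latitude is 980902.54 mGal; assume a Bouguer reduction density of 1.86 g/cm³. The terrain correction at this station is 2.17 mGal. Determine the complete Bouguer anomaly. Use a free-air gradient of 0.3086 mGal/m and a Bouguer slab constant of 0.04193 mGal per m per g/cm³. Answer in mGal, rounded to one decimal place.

Drift-corrected reading = 980385.42 − (0.171) = 980385.249 mGal
Free-air correction = 0.3086 × 3029.0 = 934.75 mGal
Free-air anomaly = 980385.249 − 980902.54 + (934.75) = 417.459 mGal
Bouguer slab correction = 0.04193 × 1.86 × 3029.0 = 236.23 mGal
Simple Bouguer anomaly = 417.459 − (236.23) = 181.229 mGal
Complete Bouguer anomaly = 181.229 + 2.17 = 183.399 mGal

183.4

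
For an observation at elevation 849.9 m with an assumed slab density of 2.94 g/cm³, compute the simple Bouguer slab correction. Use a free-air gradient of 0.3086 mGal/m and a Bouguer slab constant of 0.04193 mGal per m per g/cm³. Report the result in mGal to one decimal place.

104.8

Bouguer slab correction = 0.04193 × 2.94 × 849.9 = 104.8 mGal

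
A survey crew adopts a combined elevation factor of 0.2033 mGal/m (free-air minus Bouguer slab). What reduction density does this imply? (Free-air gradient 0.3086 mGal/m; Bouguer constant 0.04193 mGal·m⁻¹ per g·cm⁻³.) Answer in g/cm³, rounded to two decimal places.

0.2033 = 0.3086 − 0.04193 × ρ
ρ = (0.3086 − 0.2033) / 0.04193 = 2.51 g/cm³

2.51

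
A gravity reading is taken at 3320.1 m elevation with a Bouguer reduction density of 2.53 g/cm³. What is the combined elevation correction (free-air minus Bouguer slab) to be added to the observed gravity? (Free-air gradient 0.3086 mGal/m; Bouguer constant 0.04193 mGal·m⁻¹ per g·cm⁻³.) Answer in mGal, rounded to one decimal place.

672.4

Combined gradient = 0.3086 − 0.04193 × 2.53 = 0.2025171 mGal/m
Combined elevation correction = 0.2025171 × 3320.1 = 672.4 mGal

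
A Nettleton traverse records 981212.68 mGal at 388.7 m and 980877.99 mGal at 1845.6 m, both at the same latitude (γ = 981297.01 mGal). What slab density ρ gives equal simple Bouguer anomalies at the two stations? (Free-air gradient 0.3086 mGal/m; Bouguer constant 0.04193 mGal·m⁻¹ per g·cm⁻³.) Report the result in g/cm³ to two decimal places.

Δg_obs = 980877.99 − 981212.68 = -334.69 mGal over Δh = 1845.6 − 388.7 = 1456.9 m
Equal Bouguer anomalies ⇒ Δg_obs + (0.3086 − 0.04193ρ)·Δh = 0
0.3086 − 0.04193ρ = −Δg_obs/Δh = 0.22973
ρ = (0.3086 − 0.22973) / 0.04193 = 1.88 g/cm³

1.88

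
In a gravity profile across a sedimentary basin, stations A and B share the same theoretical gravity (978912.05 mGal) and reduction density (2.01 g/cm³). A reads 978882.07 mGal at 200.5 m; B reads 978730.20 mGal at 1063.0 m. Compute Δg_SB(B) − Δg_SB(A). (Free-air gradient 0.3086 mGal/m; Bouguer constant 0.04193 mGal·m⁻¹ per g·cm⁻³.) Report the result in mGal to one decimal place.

41.6

Δg_SB(A) = 978882.07 − 978912.05 + 0.3086×200.5 − 0.04193×2.01×200.5 = 15.00 mGal
Δg_SB(B) = 978730.20 − 978912.05 + 0.3086×1063.0 − 0.04193×2.01×1063.0 = 56.60 mGal
Difference = 56.60 − (15.00) = 41.60 mGal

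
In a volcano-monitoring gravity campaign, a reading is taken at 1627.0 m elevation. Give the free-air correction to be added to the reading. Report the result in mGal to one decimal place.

Free-air correction = 0.3086 × 1627.0 = 502.1 mGal

502.1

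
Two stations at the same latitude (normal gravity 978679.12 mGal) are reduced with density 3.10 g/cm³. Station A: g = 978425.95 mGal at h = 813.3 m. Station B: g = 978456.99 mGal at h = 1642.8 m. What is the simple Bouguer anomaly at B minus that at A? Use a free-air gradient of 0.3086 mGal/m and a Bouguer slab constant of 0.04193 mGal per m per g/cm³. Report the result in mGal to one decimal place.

179.2

Δg_SB(A) = 978425.95 − 978679.12 + 0.3086×813.3 − 0.04193×3.10×813.3 = -107.90 mGal
Δg_SB(B) = 978456.99 − 978679.12 + 0.3086×1642.8 − 0.04193×3.10×1642.8 = 71.30 mGal
Difference = 71.30 − (-107.90) = 179.20 mGal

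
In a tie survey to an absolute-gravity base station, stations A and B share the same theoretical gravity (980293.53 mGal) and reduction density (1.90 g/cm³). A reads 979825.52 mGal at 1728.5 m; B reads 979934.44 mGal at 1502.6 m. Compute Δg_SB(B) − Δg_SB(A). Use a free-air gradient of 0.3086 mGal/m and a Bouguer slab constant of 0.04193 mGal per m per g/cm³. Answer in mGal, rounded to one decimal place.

57.2

Δg_SB(A) = 979825.52 − 980293.53 + 0.3086×1728.5 − 0.04193×1.90×1728.5 = -72.30 mGal
Δg_SB(B) = 979934.44 − 980293.53 + 0.3086×1502.6 − 0.04193×1.90×1502.6 = -15.10 mGal
Difference = -15.10 − (-72.30) = 57.20 mGal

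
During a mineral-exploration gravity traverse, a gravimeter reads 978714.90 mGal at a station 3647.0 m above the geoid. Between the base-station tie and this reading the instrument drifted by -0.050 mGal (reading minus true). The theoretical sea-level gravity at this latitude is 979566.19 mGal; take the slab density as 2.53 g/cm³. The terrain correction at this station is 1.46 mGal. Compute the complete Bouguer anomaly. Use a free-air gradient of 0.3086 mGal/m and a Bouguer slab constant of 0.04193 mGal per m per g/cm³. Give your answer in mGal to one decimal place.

-111.2

Drift-corrected reading = 978714.90 − (-0.050) = 978714.950 mGal
Free-air correction = 0.3086 × 3647.0 = 1125.46 mGal
Free-air anomaly = 978714.950 − 979566.19 + (1125.46) = 274.220 mGal
Bouguer slab correction = 0.04193 × 2.53 × 3647.0 = 386.88 mGal
Simple Bouguer anomaly = 274.220 − (386.88) = -112.660 mGal
Complete Bouguer anomaly = -112.660 + 1.46 = -111.200 mGal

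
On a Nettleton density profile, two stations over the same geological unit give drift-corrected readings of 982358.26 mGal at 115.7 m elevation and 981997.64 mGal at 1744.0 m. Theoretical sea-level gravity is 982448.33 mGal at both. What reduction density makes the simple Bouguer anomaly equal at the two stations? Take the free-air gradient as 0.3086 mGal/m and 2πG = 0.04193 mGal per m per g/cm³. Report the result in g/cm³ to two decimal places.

2.08

Δg_obs = 981997.64 − 982358.26 = -360.62 mGal over Δh = 1744.0 − 115.7 = 1628.3 m
Equal Bouguer anomalies ⇒ Δg_obs + (0.3086 − 0.04193ρ)·Δh = 0
0.3086 − 0.04193ρ = −Δg_obs/Δh = 0.22147
ρ = (0.3086 − 0.22147) / 0.04193 = 2.08 g/cm³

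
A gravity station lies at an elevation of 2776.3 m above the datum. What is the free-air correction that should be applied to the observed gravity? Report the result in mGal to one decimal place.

Free-air correction = 0.3086 × 2776.3 = 856.8 mGal

856.8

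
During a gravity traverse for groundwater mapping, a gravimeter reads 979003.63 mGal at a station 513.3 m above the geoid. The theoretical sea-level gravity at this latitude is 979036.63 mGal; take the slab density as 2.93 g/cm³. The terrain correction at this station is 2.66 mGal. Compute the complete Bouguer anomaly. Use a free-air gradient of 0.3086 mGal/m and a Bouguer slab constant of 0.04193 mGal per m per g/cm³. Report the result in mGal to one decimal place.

Free-air correction = 0.3086 × 513.3 = 158.40 mGal
Free-air anomaly = 979003.63 − 979036.63 + (158.40) = 125.40 mGal
Bouguer slab correction = 0.04193 × 2.93 × 513.3 = 63.06 mGal
Simple Bouguer anomaly = 125.40 − (63.06) = 62.34 mGal
Complete Bouguer anomaly = 62.34 + 2.66 = 65.00 mGal

65.0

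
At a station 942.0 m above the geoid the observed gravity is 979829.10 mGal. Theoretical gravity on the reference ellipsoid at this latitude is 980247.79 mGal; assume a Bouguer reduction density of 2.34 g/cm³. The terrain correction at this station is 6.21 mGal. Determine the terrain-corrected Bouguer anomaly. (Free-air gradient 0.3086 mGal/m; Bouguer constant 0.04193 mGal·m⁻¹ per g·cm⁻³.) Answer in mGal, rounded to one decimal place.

-214.2

Free-air correction = 0.3086 × 942.0 = 290.70 mGal
Free-air anomaly = 979829.10 − 980247.79 + (290.70) = -127.99 mGal
Bouguer slab correction = 0.04193 × 2.34 × 942.0 = 92.43 mGal
Simple Bouguer anomaly = -127.99 − (92.43) = -220.42 mGal
Complete Bouguer anomaly = -220.42 + 6.21 = -214.21 mGal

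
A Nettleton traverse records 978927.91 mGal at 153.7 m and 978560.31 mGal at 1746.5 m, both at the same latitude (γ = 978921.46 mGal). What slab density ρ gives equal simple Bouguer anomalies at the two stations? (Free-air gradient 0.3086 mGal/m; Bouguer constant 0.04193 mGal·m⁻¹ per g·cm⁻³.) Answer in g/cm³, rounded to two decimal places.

1.86

Δg_obs = 978560.31 − 978927.91 = -367.60 mGal over Δh = 1746.5 − 153.7 = 1592.8 m
Equal Bouguer anomalies ⇒ Δg_obs + (0.3086 − 0.04193ρ)·Δh = 0
0.3086 − 0.04193ρ = −Δg_obs/Δh = 0.23079
ρ = (0.3086 − 0.23079) / 0.04193 = 1.86 g/cm³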